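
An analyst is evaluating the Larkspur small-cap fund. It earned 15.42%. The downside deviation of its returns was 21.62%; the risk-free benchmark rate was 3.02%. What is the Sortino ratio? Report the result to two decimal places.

0.57

Sortino = (Rp − Rf) / σd = (15.42% − 3.02%) / 21.62% = 12.40% / 21.62% = 0.5735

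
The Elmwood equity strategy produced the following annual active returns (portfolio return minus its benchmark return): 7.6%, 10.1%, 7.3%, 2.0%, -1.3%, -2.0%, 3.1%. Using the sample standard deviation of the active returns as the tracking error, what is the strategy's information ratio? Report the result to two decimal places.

0.82

Mean return r̄ = 26.80 / 7 = 3.8286%
Sample std dev = √[129.7543 / 6] = 4.6503%
IR = r̄ / tracking error = 3.8286 / 4.6503 = 0.8233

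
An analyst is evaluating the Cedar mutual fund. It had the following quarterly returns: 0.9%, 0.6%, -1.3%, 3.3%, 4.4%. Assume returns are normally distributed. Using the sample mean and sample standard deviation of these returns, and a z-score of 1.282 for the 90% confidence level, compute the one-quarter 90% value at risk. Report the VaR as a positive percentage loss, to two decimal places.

μ = (0.9 + 0.6 − 1.3 + 3.3 + 4.4) / 5 = 7.90 / 5 = 1.5800%
Σ(r − μ)² = (0.9 − 1.5800)² + (0.6 − 1.5800)² + (-1.3 − 1.5800)² + … = 20.6280
sample σ = √(20.6280 / 4) = √5.1570 = 2.2709%
VaR = −(μ − z·σ) = −(1.5800 − 1.282 × 2.2709) = −(-1.3313) = 1.3313%

1.33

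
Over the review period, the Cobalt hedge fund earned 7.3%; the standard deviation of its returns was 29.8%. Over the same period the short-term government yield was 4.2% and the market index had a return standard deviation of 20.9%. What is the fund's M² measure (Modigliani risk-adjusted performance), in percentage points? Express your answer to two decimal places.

6.37

Sharpe = (Rp − Rf) / σp = (7.3% − 4.2%) / 29.8% = 0.1040
M² = Rf + Sharpe × σm = 4.2% + 0.1040 × 20.9% = 6.3736%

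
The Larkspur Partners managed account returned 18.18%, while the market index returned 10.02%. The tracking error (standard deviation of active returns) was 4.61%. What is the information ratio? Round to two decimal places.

1.77

IR = (Rp − Rb) / TE = (18.18% − 10.02%) / 4.61% = 8.16% / 4.61% = 1.7701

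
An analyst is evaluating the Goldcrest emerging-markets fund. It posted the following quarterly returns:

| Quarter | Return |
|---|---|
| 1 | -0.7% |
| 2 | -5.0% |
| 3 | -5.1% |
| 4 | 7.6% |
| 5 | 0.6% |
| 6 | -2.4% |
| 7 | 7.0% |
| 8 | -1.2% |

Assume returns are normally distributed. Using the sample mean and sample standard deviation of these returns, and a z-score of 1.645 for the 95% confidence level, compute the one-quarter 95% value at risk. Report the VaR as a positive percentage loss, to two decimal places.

r̄ = (-0.7 − 5 − 5.1 + 7.6 + 0.6 − 2.4 + 7 − 1.2) / 8 = 0.1000%
Sample σ = √[Σ(r − r̄)² / 7] = √[165.7400 / 7] = √23.6771 = 4.8659%
VaR = −(r̄ − z·σ) = −(0.1000 − 1.645 × 4.8659) = −(-7.9044) = 7.9044%

7.90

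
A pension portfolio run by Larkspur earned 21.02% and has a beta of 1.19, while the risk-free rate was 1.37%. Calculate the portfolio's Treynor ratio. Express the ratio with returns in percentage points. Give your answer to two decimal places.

16.51

Treynor = (Rp − Rf) / β = (21.02% − 1.37%) / 1.19 = 19.65 / 1.19 = 16.5126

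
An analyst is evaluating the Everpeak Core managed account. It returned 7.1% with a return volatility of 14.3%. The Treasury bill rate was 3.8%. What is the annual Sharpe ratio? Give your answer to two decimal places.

0.23

Sharpe = (Rp − Rf) / σp = (7.1% − 3.8%) / 14.3% = 3.30% / 14.3% = 0.2308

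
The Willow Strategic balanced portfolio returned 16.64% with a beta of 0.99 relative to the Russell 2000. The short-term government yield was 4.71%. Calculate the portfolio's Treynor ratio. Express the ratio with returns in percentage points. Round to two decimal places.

Treynor = (Rp − Rf) / β = (16.64% − 4.71%) / 0.99 = 11.93 / 0.99 = 12.0505

12.05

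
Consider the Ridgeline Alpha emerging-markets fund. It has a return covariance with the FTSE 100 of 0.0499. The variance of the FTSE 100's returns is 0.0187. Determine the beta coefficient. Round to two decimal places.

2.67

β = Cov(Rp, Rm) / Var(Rm) = 0.0499 / 0.0187 = 2.6684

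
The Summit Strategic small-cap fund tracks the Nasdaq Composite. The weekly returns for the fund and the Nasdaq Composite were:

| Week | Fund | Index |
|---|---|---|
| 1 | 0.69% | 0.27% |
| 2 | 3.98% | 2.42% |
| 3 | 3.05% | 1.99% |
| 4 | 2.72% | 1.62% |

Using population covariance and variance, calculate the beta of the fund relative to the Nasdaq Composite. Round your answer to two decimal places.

1.49

r̄p = 2.6100%,  r̄m = 1.5750%
Cov = Σ(rp − r̄p)(rm − r̄m) / 4 = 0.9627
Var(rm) = Σ(rm − r̄m)² / 4 = 0.6478
β = Cov / Var = 0.9627 / 0.6478 = 1.4861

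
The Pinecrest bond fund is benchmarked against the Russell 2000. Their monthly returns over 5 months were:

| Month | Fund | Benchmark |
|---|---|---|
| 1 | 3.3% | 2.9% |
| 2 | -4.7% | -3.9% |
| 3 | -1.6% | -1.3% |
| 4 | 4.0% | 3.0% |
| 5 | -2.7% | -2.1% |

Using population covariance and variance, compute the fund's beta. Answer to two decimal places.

1.23

r̄p = -0.3400%,  r̄m = -0.2800%
Cov = Σ(rp − r̄p)(rm − r̄m) / 5 = 9.4348
Var(rm) = Σ(rm − r̄m)² / 5 = 7.6656
β = Cov / Var = 9.4348 / 7.6656 = 1.2308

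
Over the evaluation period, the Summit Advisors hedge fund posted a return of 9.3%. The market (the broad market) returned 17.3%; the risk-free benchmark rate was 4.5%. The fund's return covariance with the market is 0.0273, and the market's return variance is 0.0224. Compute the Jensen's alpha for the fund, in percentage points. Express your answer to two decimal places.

β = Cov / Var = 0.0273 / 0.0224 = 1.2188
E[R] = Rf + β(Rm − Rf) = 4.5% + 1.2188 × (17.3% − 4.5%) = 20.1006%
α = Rp − E[R] = 9.3% − 20.1006% = -10.8006

-10.80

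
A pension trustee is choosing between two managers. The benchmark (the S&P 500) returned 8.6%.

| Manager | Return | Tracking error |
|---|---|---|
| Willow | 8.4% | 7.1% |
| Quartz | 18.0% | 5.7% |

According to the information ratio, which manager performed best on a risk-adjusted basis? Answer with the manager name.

Willow: IR = (8.4% − 8.6%) / 7.1% = -0.028
Quartz: IR = (18.0% − 8.6%) / 5.7% = 1.649
Highest: Quartz (1.649).

Quartz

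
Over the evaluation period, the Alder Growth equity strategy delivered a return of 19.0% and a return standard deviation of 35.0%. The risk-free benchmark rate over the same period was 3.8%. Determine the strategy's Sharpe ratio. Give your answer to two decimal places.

0.43

Sharpe = (Rp − Rf) / σp = (19.0% − 3.8%) / 35.0% = 15.20% / 35.0% = 0.4343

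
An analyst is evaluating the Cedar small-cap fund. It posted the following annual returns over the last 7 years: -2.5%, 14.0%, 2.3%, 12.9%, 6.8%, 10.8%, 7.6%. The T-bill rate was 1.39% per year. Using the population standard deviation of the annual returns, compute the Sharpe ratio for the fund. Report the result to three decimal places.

Mean return μ = 51.90 / 7 = 7.4143%
Population σ = √[Σ(r − μ)² / 7] = √[209.7886 / 7] = √29.9698 = 5.4745%
Sharpe = (μ − rf) / σ = (7.4143 − 1.39) / 5.4745 = 6.0243 / 5.4745 = 1.1004

1.100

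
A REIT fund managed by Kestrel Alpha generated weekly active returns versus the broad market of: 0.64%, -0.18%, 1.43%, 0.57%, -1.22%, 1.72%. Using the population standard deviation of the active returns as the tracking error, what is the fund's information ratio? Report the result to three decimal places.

r̄ = (0.64 − 0.18 + 1.43 + 0.57 − 1.22 + 1.72) / 6 = 2.960 / 6 = 0.4933%
Population std dev = √[5.7983 / 6] = 0.9830%
IR = r̄ / tracking error = 0.4933 / 0.9830 = 0.5018

0.502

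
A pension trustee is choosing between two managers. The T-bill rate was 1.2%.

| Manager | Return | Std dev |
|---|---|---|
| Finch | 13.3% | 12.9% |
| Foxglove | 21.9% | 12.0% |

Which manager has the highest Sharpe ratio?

Finch: Sharpe ratio = (13.3% − 1.2%) / 12.9% = 0.938
Foxglove: Sharpe ratio = (21.9% − 1.2%) / 12.0% = 1.725
Highest: Foxglove (1.725).

Foxglove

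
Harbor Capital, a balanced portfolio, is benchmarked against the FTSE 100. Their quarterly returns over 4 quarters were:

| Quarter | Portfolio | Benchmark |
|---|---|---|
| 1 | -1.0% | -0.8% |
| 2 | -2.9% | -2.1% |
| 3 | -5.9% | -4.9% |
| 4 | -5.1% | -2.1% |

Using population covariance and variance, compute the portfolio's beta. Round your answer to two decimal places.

1.07

r̄p = -3.7250%,  r̄m = -2.4750%
Cov = Σ(rp − r̄p)(rm − r̄m) / 4 = 2.4081
Var(rm) = Σ(rm − r̄m)² / 4 = 2.2419
β = Cov / Var = 2.4081 / 2.2419 = 1.0741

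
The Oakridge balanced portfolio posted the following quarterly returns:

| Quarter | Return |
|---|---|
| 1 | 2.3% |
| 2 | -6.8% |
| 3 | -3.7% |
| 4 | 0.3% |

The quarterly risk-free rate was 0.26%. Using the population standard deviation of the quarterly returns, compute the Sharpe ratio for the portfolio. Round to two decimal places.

-0.63

μ = (2.3 − 6.8 − 3.7 + 0.3) / 4 = -7.90 / 4 = -1.9750%
Σ(r − μ)² = (2.3 − (-1.9750))² + (-6.8 − (-1.9750))² + … = 49.7075
σ = √[49.7075 / 4] = 3.5252%
Sharpe = (μ − rf) / σ = (-1.9750 − 0.26) / 3.5252 = -2.2350 / 3.5252 = -0.6340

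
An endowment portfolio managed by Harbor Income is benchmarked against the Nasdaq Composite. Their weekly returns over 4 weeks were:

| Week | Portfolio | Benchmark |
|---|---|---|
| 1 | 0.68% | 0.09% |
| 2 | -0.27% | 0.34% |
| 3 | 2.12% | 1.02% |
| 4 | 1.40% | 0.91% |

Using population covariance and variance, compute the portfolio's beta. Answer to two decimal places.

1.81

r̄p = 0.9825%,  r̄m = 0.5900%
Cov = Σ(rp − r̄p)(rm − r̄m) / 4 = 0.2718
Var(rm) = Σ(rm − r̄m)² / 4 = 0.1500
β = Cov / Var = 0.2718 / 0.1500 = 1.8120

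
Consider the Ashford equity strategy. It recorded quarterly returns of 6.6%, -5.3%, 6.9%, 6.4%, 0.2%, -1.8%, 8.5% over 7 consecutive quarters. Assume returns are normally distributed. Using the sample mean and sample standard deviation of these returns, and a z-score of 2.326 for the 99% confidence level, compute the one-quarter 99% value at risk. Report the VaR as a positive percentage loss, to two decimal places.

Mean return r̄ = 21.50 / 7 = 3.0714%
Σ(r − r̄)² = 169.7143; sample σ = √(169.7143/6) = 5.3184%
VaR = −(r̄ − z·σ) = −(3.0714 − 2.326 × 5.3184) = −(-9.2992) = 9.2992%

9.30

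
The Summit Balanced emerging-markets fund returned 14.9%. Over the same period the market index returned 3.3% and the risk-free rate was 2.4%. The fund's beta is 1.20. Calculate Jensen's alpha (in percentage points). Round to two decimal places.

11.42

CAPM expected return = Rf + β(Rm − Rf) = 2.4% + 1.20 × (3.3% − 2.4%) = 2.4 + 1.20 × 0.90 = 3.4800%
Jensen's α = Rp − E[R] = 14.9% − 3.4800% = 11.4200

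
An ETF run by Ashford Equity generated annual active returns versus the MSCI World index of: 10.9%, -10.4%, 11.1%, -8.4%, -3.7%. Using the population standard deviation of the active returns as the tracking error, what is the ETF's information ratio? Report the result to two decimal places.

-0.01

r̄ = (10.9 − 10.4 + 11.1 − 8.4 − 3.7) / 5 = -0.1000%
Population std dev = √[434.3800 / 5] = 9.3207%
IR = r̄ / tracking error = -0.1000 / 9.3207 = -0.0107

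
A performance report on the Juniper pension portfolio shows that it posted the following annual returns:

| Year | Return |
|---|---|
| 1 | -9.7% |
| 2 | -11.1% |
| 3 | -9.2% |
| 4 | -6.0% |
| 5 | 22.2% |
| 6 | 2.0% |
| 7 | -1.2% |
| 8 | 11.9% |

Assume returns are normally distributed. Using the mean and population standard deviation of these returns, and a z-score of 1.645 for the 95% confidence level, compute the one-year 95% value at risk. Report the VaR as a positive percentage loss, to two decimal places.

18.32

μ = (-9.7 − 11.1 − 9.2 − 6 + 22.2 + 2 − 1.2 + 11.9) / 8 = -0.1375%
Population std dev = √[977.6788 / 8] = 11.0549%
VaR = −(μ − z·σ) = −(-0.1375 − 1.645 × 11.0549) = −(-18.3228) = 18.3228%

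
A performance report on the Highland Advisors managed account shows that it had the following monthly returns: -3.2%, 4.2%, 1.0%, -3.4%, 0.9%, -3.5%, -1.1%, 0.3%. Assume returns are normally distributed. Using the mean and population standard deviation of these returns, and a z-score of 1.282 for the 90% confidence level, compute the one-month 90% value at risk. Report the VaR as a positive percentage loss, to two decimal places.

3.87

r̄ = (-3.2 + 4.2 + 1 − 3.4 + 0.9 − 3.5 − 1.1 + 0.3) / 8 = -4.80 / 8 = -0.6000%
Σ(r − r̄)² = 51.9200; population σ = √(51.9200/8) = 2.5475%
VaR = −(r̄ − z·σ) = −(-0.6000 − 1.282 × 2.5475) = −(-3.8659) = 3.8659%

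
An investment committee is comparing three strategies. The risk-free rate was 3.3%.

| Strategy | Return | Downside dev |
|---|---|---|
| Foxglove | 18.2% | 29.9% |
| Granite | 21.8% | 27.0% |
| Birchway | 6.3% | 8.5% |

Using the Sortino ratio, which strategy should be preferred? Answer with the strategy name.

Foxglove: Sortino ratio = (18.2% − 3.3%) / 29.9% = 0.498
Granite: Sortino ratio = (21.8% − 3.3%) / 27.0% = 0.685
Birchway: Sortino ratio = (6.3% − 3.3%) / 8.5% = 0.353
Highest: Granite (0.685).

Granite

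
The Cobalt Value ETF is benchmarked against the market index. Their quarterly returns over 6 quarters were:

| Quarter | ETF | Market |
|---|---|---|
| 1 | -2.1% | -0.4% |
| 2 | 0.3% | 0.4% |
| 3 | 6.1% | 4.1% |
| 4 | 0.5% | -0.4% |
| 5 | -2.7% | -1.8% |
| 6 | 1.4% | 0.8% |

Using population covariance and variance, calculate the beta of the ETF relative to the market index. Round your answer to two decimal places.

r̄p = 0.5833%,  r̄m = 0.4500%
Cov = Σ(rp − r̄p)(rm − r̄m) / 6 = 5.0292
Var(rm) = Σ(rm − r̄m)² / 6 = 3.3258
β = Cov / Var = 5.0292 / 3.3258 = 1.5122

1.51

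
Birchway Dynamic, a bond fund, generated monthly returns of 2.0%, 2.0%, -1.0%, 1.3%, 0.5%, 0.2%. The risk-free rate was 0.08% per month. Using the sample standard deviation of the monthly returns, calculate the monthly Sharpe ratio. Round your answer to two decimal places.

0.65

μ = (2 + 2 − 1 + 1.3 + 0.5 + 0.2) / 6 = 5.00 / 6 = 0.8333%
Sample σ = √[Σ(r − μ)² / 5] = √[6.8133 / 5] = √1.3627 = 1.1673%
Sharpe = (μ − rf) / σ = (0.8333 − 0.08) / 1.1673 = 0.7533 / 1.1673 = 0.6453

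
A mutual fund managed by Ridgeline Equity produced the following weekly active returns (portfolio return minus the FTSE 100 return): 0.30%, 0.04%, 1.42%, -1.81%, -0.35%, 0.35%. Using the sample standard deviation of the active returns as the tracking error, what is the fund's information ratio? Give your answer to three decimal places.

Mean return r̄ = -0.050 / 6 = -0.0083%
Sample std dev = √[5.6287 / 5] = 1.0610%
IR = r̄ / tracking error = -0.0083 / 1.0610 = -0.0078

-0.008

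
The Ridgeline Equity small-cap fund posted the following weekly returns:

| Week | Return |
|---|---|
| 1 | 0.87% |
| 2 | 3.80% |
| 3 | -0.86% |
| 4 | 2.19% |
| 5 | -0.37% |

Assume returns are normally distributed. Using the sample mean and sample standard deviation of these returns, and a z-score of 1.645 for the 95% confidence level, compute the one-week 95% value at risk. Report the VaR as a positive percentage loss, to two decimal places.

2.01

r̄ = (0.87 + 3.8 − 0.86 + 2.19 − 0.37) / 5 = 1.1260%
Sample σ = √[Σ(r − r̄)² / 4] = √[14.5301 / 4] = √3.6325 = 1.9059%
VaR = −(r̄ − z·σ) = −(1.1260 − 1.645 × 1.9059) = −(-2.0092) = 2.0092%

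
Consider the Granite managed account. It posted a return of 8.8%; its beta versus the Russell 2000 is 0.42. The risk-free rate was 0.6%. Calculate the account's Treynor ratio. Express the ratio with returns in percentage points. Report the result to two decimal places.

19.52

Treynor = (Rp − Rf) / β = (8.8% − 0.6%) / 0.42 = 8.20 / 0.42 = 19.5238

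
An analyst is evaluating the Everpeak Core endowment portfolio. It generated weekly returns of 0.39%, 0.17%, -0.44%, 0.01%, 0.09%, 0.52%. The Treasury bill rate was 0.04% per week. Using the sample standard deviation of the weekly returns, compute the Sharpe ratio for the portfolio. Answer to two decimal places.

r̄ = (0.39 + 0.17 − 0.44 + 0.01 + 0.09 + 0.52) / 6 = 0.1233%
Σ(r − r̄)² = (0.39 − 0.1233)² + (0.17 − 0.1233)² + … = 0.5619
sample σ = √(0.5619 / 5) = √0.1124 = 0.3353%
Sharpe = (r̄ − rf) / σ = (0.1233 − 0.04) / 0.3353 = 0.0833 / 0.3353 = 0.2484

0.25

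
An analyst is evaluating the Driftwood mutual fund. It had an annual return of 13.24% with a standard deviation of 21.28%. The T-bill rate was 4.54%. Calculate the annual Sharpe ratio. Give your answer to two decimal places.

Sharpe = (Rp − Rf) / σp = (13.24% − 4.54%) / 21.28% = 8.70% / 21.28% = 0.4088

0.41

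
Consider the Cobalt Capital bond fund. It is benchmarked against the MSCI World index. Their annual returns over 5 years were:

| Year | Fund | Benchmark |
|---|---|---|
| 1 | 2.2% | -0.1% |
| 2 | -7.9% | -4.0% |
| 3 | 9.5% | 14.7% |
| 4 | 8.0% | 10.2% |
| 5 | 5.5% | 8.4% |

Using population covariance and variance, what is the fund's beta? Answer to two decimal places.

0.84

r̄p = 3.4600%,  r̄m = 5.8400%
Cov = Σ(rp − r̄p)(rm − r̄m) / 5 = 39.5596
Var(rm) = Σ(rm − r̄m)² / 5 = 47.2344
β = Cov / Var = 39.5596 / 47.2344 = 0.8375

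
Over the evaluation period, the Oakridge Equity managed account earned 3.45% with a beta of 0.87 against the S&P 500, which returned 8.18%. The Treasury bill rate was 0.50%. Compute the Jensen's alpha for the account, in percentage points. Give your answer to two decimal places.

CAPM expected return = Rf + β(Rm − Rf) = 0.50% + 0.87 × (8.18% − 0.50%) = 0.5 + 0.87 × 7.68 = 7.1816%
Jensen's α = Rp − E[R] = 3.45% − 7.1816% = -3.7316

-3.73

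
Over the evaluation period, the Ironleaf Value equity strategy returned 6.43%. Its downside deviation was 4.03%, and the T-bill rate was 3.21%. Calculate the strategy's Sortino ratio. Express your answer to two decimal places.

Sortino = (Rp − Rf) / σd = (6.43% − 3.21%) / 4.03% = 3.22% / 4.03% = 0.7990

0.80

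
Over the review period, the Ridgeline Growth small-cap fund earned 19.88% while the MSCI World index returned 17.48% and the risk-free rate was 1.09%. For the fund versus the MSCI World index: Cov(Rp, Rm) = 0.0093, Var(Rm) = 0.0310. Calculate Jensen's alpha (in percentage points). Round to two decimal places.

13.87

β = Cov / Var = 0.0093 / 0.0310 = 0.3000
E[R] = Rf + β(Rm − Rf) = 1.09% + 0.3000 × (17.48% − 1.09%) = 6.0070%
α = Rp − E[R] = 19.88% − 6.0070% = 13.8730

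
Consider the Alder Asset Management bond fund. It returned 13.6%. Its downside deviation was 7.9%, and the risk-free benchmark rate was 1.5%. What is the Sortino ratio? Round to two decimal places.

Sortino = (Rp − Rf) / σd = (13.6% − 1.5%) / 7.9% = 12.10% / 7.9% = 1.5316

1.53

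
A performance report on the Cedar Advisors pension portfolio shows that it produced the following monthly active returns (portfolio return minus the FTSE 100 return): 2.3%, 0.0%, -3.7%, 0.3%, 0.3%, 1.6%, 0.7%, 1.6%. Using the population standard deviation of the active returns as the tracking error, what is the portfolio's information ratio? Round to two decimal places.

Mean return r̄ = 3.10 / 8 = 0.3875%
Population std dev = √[23.5688 / 8] = 1.7164%
IR = r̄ / tracking error = 0.3875 / 1.7164 = 0.2258

0.23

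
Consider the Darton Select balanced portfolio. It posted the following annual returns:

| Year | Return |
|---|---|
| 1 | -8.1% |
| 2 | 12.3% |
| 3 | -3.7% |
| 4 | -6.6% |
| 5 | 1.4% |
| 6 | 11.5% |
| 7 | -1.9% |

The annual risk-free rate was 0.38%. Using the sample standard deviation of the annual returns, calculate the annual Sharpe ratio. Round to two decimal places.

r̄ = (-8.1 + 12.3 − 3.7 − 6.6 + 1.4 + 11.5 − 1.9) / 7 = 0.7000%
Sample σ = √[Σ(r − r̄)² / 6] = √[408.5400 / 6] = √68.0900 = 8.2517%
Sharpe = (r̄ − rf) / σ = (0.7000 − 0.38) / 8.2517 = 0.3200 / 8.2517 = 0.0388

0.04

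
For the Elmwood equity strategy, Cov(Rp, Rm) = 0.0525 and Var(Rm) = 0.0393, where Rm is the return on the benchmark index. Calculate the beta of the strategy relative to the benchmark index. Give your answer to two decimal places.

β = Cov(Rp, Rm) / Var(Rm) = 0.0525 / 0.0393 = 1.3359

1.34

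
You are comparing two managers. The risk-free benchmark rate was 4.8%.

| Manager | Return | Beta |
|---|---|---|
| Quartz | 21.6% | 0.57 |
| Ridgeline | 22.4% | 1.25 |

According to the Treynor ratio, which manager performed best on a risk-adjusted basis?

Quartz: Treynor = (21.6% − 4.8%) / 0.57 = 29.474
Ridgeline: Treynor = (22.4% − 4.8%) / 1.25 = 14.080
Highest: Quartz (29.474).

Quartz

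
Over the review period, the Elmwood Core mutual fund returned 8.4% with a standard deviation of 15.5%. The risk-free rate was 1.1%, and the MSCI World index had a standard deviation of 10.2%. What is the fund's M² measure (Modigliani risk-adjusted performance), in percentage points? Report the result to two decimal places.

5.90

Sharpe = (Rp − Rf) / σp = (8.4% − 1.1%) / 15.5% = 0.4710
M² = Rf + Sharpe × σm = 1.1% + 0.4710 × 10.2% = 5.9042%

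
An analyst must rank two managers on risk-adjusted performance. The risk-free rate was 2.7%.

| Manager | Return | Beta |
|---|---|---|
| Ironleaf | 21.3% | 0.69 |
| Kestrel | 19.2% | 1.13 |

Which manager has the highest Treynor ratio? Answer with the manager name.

Ironleaf

Ironleaf: Treynor = (21.3% − 2.7%) / 0.69 = 26.957
Kestrel: Treynor = (19.2% − 2.7%) / 1.13 = 14.602
Highest: Ironleaf (26.957).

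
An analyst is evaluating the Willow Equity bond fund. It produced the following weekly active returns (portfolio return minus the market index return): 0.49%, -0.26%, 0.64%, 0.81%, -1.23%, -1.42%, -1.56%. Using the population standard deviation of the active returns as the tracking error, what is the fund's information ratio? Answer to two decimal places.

r̄ = (0.49 − 0.26 + 0.64 + 0.81 − 1.23 − 1.42 − 1.56) / 7 = -2.530 / 7 = -0.3614%
Population std dev = √[6.4219 / 7] = 0.9578%
IR = r̄ / tracking error = -0.3614 / 0.9578 = -0.3773

-0.38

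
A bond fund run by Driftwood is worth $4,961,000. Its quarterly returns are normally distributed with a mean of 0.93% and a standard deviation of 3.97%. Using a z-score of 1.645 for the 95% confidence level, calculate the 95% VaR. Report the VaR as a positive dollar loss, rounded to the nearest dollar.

Return at the 95% tail: μ − z·σ = 0.93% − 1.645 × 3.97% = 0.93 − 6.53065 = -5.60065%
VaR = −(-5.60065%) × $4,961,000 = 5.60065% × $4,961,000 = $277,848

$277,848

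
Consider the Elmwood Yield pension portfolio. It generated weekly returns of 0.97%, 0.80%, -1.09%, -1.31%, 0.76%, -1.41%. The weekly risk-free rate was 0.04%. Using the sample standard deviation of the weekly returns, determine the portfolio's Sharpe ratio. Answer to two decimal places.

r̄ = (0.97 + 0.8 − 1.09 − 1.31 + 0.76 − 1.41) / 6 = -1.280 / 6 = -0.2133%
Σ(r − r̄)² = (0.97 − (-0.2133))² + (0.8 − (-0.2133))² + (-1.09 − (-0.2133))² + … = 6.7777
σ = √[6.7777 / 5] = 1.1643%
Sharpe = (r̄ − rf) / σ = (-0.2133 − 0.04) / 1.1643 = -0.2533 / 1.1643 = -0.2176

-0.22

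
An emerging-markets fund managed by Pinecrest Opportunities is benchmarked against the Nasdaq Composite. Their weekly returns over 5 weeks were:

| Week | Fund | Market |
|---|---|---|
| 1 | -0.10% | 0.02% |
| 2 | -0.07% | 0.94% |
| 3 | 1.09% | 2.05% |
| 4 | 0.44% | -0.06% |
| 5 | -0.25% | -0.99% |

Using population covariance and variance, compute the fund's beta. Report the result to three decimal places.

0.368

r̄p = 0.2220%,  r̄m = 0.3920%
Cov = Σ(rp − r̄p)(rm − r̄m) / 5 = 0.3905
Var(rm) = Σ(rm − r̄m)² / 5 = 1.0604
β = Cov / Var = 0.3905 / 1.0604 = 0.3683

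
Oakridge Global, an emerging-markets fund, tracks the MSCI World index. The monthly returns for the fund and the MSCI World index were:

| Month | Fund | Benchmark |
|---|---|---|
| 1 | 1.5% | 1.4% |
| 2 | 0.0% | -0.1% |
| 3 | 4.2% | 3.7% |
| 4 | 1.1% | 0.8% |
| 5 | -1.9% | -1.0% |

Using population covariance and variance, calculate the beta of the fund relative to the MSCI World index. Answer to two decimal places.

1.24

r̄p = 0.9800%,  r̄m = 0.9600%
Cov = Σ(rp − r̄p)(rm − r̄m) / 5 = 3.1432
Var(rm) = Σ(rm − r̄m)² / 5 = 2.5384
β = Cov / Var = 3.1432 / 2.5384 = 1.2383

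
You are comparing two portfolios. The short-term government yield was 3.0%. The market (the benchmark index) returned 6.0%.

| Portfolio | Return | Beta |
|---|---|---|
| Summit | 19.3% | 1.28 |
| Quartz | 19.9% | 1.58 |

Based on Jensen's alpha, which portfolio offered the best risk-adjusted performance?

Summit

Summit: α = 19.3% − [3.0% + 1.28 × (6.0% − 3.0%)] = 12.460
Quartz: α = 19.9% − [3.0% + 1.58 × (6.0% − 3.0%)] = 12.160
Highest: Summit (12.460).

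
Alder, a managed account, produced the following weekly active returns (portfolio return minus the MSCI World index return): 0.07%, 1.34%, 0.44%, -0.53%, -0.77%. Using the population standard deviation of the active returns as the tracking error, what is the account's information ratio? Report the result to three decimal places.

μ = (0.07 + 1.34 + 0.44 − 0.53 − 0.77) / 5 = 0.550 / 5 = 0.1100%
Population σ = √[Σ(r − μ)² / 5] = √[2.8074 / 5] = √0.5615 = 0.7493%
IR = μ / tracking error = 0.1100 / 0.7493 = 0.1468

0.147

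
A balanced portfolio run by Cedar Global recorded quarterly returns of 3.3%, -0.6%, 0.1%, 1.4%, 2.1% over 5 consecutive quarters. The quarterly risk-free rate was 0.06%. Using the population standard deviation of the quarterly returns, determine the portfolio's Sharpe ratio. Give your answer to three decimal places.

Mean return r̄ = 6.30 / 5 = 1.2600%
Population σ = √[Σ(r − r̄)² / 5] = √[9.6920 / 5] = √1.9384 = 1.3923%
Sharpe = (r̄ − rf) / σ = (1.2600 − 0.06) / 1.3923 = 1.2000 / 1.3923 = 0.8619

0.862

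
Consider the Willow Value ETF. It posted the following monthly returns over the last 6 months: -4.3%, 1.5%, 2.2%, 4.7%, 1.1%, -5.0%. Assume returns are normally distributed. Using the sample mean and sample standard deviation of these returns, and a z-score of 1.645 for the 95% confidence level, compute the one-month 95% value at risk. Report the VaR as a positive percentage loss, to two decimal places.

6.29

r̄ = (-4.3 + 1.5 + 2.2 + 4.7 + 1.1 − 5) / 6 = 0.20 / 6 = 0.0333%
Σ(r − r̄)² = (-4.3 − 0.0333)² + (1.5 − 0.0333)² + … = 73.8733
sample σ = √(73.8733 / 5) = √14.7747 = 3.8438%
VaR = −(r̄ − z·σ) = −(0.0333 − 1.645 × 3.8438) = −(-6.2898) = 6.2898%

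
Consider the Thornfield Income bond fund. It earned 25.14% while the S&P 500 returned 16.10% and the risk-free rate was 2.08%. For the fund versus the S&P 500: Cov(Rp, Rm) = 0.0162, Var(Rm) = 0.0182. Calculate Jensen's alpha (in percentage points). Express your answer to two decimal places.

β = Cov / Var = 0.0162 / 0.0182 = 0.8901
E[R] = Rf + β(Rm − Rf) = 2.08% + 0.8901 × (16.10% − 2.08%) = 14.5592%
α = Rp − E[R] = 25.14% − 14.5592% = 10.5808

10.58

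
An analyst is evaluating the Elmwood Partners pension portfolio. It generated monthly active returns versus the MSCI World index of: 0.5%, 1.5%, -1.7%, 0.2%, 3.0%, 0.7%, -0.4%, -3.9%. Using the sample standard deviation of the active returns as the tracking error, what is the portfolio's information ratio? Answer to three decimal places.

μ = (0.5 + 1.5 − 1.7 + 0.2 + 3 + 0.7 − 0.4 − 3.9) / 8 = -0.0125%
Sample σ = √[Σ(r − μ)² / 7] = √[30.2888 / 7] = √4.3270 = 2.0801%
IR = μ / tracking error = -0.0125 / 2.0801 = -0.0060

-0.006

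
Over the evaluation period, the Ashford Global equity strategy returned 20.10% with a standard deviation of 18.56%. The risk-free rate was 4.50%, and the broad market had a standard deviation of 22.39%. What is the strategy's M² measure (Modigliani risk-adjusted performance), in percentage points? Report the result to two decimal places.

23.32

Sharpe = (Rp − Rf) / σp = (20.10% − 4.50%) / 18.56% = 0.8405
M² = Rf + Sharpe × σm = 4.50% + 0.8405 × 22.39% = 23.3188%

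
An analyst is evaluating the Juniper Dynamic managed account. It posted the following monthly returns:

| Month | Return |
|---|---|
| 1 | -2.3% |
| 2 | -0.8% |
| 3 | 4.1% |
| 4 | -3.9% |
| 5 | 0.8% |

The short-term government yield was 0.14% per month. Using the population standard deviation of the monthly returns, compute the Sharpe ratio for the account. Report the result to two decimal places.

-0.20

Mean return μ = -2.10 / 5 = -0.4200%
Population σ = √[Σ(r − μ)² / 5] = √[37.7080 / 5] = √7.5416 = 2.7462%
Sharpe = (μ − rf) / σ = (-0.4200 − 0.14) / 2.7462 = -0.5600 / 2.7462 = -0.2039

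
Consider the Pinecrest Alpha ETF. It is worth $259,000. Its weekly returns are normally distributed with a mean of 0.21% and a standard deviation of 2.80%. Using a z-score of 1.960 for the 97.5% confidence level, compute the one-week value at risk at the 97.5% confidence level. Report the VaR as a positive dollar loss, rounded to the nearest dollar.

$13,670

Return at the 97.5% tail: μ − z·σ = 0.21% − 1.960 × 2.80% = 0.21 − 5.4880 = -5.2780%
VaR = −(-5.2780%) × $259,000 = 5.2780% × $259,000 = $13,670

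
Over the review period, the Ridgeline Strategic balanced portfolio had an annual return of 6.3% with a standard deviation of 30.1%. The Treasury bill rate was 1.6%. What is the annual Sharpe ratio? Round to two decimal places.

Sharpe = (Rp − Rf) / σp = (6.3% − 1.6%) / 30.1% = 4.70% / 30.1% = 0.1561

0.16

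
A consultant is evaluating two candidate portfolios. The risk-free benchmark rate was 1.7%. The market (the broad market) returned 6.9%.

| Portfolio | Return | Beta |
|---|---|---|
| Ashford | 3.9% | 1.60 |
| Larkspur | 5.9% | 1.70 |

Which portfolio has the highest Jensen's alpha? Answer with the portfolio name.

Larkspur

Ashford: α = 3.9% − [1.7% + 1.60 × (6.9% − 1.7%)] = -6.120
Larkspur: α = 5.9% − [1.7% + 1.70 × (6.9% − 1.7%)] = -4.640
Highest: Larkspur (-4.640).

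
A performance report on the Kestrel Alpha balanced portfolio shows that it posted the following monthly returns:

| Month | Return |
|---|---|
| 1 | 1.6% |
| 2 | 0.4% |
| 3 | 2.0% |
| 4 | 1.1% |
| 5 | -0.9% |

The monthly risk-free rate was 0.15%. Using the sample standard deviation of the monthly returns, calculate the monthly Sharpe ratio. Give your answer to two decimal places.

μ = (1.6 + 0.4 + 2 + 1.1 − 0.9) / 5 = 4.20 / 5 = 0.8400%
Σ(r − μ)² = (1.6 − 0.8400)² + (0.4 − 0.8400)² + (2 − 0.8400)² + … = 5.2120
sample σ = √(5.2120 / 4) = √1.3030 = 1.1415%
Sharpe = (μ − rf) / σ = (0.8400 − 0.15) / 1.1415 = 0.6900 / 1.1415 = 0.6045

0.60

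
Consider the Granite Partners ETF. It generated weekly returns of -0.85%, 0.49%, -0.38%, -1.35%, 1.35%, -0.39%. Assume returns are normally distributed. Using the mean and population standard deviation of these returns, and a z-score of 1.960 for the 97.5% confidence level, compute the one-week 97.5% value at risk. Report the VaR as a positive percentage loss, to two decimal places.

1.92

r̄ = (-0.85 + 0.49 − 0.38 − 1.35 + 1.35 − 0.39) / 6 = -1.130 / 6 = -0.1883%
Population std dev = √[4.6913 / 6] = 0.8842%
VaR = −(r̄ − z·σ) = −(-0.1883 − 1.960 × 0.8842) = −(-1.9213) = 1.9213%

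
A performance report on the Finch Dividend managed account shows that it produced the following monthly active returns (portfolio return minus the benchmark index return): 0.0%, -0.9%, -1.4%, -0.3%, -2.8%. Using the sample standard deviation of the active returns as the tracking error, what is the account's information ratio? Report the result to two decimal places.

r̄ = (0 − 0.9 − 1.4 − 0.3 − 2.8) / 5 = -5.40 / 5 = -1.0800%
Σ(r − r̄)² = (0 − (-1.0800))² + (-0.9 − (-1.0800))² + … = 4.8680
σ = √[4.8680 / 4] = 1.1032%
IR = r̄ / tracking error = -1.0800 / 1.1032 = -0.9790

-0.98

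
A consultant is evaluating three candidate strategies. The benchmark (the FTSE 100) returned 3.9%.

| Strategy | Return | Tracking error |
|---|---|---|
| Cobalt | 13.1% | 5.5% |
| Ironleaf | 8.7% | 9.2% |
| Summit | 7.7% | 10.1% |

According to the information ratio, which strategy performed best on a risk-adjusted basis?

Cobalt

Cobalt: IR = (13.1% − 3.9%) / 5.5% = 1.673
Ironleaf: IR = (8.7% − 3.9%) / 9.2% = 0.522
Summit: IR = (7.7% − 3.9%) / 10.1% = 0.376
Highest: Cobalt (1.673).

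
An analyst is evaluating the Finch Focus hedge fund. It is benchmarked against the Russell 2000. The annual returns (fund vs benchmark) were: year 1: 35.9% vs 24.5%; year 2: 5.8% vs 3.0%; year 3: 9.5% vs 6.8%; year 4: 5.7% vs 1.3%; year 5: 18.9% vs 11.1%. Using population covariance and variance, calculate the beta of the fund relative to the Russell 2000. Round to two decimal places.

1.37

r̄p = 15.1600%,  r̄m = 9.3400%
Cov = Σ(rp − r̄p)(rm − r̄m) / 5 = 94.1556
Var(rm) = Σ(rm − r̄m)² / 5 = 68.8424
β = Cov / Var = 94.1556 / 68.8424 = 1.3677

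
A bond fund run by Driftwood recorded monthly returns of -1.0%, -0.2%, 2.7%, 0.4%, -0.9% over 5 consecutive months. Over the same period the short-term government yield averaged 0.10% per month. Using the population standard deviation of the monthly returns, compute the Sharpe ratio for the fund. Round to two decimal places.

Mean return r̄ = 1.00 / 5 = 0.2000%
Σ(r − r̄)² = (-1 − 0.2000)² + (-0.2 − 0.2000)² + … = 9.1000
population σ = √(9.1000 / 5) = √1.8200 = 1.3491%
Sharpe = (r̄ − rf) / σ = (0.2000 − 0.1) / 1.3491 = 0.1000 / 1.3491 = 0.0741

0.07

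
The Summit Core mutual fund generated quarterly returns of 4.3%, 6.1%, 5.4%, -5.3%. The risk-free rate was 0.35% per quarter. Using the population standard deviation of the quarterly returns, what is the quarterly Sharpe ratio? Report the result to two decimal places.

r̄ = (4.3 + 6.1 + 5.4 − 5.3) / 4 = 2.6250%
Population σ = √[Σ(r − r̄)² / 4] = √[85.3875 / 4] = √21.3469 = 4.6203%
Sharpe = (r̄ − rf) / σ = (2.6250 − 0.35) / 4.6203 = 2.2750 / 4.6203 = 0.4924

0.49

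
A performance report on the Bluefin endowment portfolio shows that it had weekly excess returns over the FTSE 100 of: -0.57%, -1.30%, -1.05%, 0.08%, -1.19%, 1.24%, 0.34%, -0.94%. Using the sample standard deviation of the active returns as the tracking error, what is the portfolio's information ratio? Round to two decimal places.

-0.47

μ = (-0.57 − 1.3 − 1.05 + 0.08 − 1.19 + 1.24 + 0.34 − 0.94) / 8 = -0.4238%
Σ(r − μ)² = (-0.57 − (-0.4238))² + (-1.3 − (-0.4238))² + (-1.05 − (-0.4238))² + … = 5.6402
σ = √[5.6402 / 7] = 0.8976%
IR = μ / tracking error = -0.4238 / 0.8976 = -0.4721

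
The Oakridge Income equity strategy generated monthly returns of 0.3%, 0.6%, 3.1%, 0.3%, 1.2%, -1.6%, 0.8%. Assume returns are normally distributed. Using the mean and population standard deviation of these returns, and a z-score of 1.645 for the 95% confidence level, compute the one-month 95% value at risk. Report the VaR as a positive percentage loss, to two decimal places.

1.45

r̄ = (0.3 + 0.6 + 3.1 + 0.3 + 1.2 − 1.6 + 0.8) / 7 = 4.70 / 7 = 0.6714%
Σ(r − r̄)² = (0.3 − 0.6714)² + (0.6 − 0.6714)² + (3.1 − 0.6714)² + … = 11.6343
population σ = √(11.6343 / 7) = √1.6620 = 1.2892%
VaR = −(r̄ − z·σ) = −(0.6714 − 1.645 × 1.2892) = −(-1.4493) = 1.4493%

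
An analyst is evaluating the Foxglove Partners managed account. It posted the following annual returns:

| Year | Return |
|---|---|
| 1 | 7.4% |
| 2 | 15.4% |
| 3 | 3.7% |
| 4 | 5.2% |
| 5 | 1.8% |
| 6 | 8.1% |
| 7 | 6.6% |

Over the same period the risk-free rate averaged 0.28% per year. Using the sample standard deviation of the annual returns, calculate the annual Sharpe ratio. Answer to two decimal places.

r̄ = (7.4 + 15.4 + 3.7 + 5.2 + 1.8 + 8.1 + 6.6) / 7 = 48.20 / 7 = 6.8857%
Sample σ = √[Σ(r − r̄)² / 6] = √[113.1686 / 6] = √18.8614 = 4.3430%
Sharpe = (r̄ − rf) / σ = (6.8857 − 0.28) / 4.3430 = 6.6057 / 4.3430 = 1.5210

1.52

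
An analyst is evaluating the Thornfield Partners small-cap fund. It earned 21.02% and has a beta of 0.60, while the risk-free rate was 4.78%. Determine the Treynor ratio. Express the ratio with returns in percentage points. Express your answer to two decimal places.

27.07

Treynor = (Rp − Rf) / β = (21.02% − 4.78%) / 0.60 = 16.24 / 0.60 = 27.0667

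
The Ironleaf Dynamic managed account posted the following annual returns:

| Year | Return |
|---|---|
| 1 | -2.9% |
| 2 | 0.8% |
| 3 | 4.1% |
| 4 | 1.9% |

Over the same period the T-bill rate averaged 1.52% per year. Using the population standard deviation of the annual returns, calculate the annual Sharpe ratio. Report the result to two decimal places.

μ = (-2.9 + 0.8 + 4.1 + 1.9) / 4 = 0.9750%
Population σ = √[Σ(r − μ)² / 4] = √[25.6675 / 4] = √6.4169 = 2.5332%
Sharpe = (μ − rf) / σ = (0.9750 − 1.52) / 2.5332 = -0.5450 / 2.5332 = -0.2151

-0.22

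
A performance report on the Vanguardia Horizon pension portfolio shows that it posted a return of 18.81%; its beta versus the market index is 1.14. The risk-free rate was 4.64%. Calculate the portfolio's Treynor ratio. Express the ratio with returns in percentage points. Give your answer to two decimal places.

Treynor = (Rp − Rf) / β = (18.81% − 4.64%) / 1.14 = 14.17 / 1.14 = 12.4298

12.43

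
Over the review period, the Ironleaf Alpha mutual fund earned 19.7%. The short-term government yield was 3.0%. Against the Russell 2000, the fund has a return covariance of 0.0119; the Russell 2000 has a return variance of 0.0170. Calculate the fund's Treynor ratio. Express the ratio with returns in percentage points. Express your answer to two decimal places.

23.86

β = Cov / Var = 0.0119 / 0.0170 = 0.7000
Treynor = (Rp − Rf) / β = (19.7% − 3.0%) / 0.7000 = 16.70 / 0.7000 = 23.8571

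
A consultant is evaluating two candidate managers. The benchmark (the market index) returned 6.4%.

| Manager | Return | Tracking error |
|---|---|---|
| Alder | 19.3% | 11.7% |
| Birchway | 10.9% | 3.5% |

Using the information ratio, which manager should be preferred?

Birchway

Alder: IR = (19.3% − 6.4%) / 11.7% = 1.103
Birchway: IR = (10.9% − 6.4%) / 3.5% = 1.286
Highest: Birchway (1.286).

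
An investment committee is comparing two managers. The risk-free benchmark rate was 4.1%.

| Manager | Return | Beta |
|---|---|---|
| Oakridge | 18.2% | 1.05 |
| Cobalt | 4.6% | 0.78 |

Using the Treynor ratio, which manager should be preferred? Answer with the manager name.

Oakridge

Oakridge: Treynor = (18.2% − 4.1%) / 1.05 = 13.429
Cobalt: Treynor = (4.6% − 4.1%) / 0.78 = 0.641
Highest: Oakridge (13.429).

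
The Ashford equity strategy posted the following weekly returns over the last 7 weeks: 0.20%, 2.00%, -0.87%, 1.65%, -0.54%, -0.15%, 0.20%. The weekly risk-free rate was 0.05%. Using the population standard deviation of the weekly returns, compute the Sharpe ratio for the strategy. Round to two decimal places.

μ = (0.2 + 2 − 0.87 + 1.65 − 0.54 − 0.15 + 0.2) / 7 = 2.490 / 7 = 0.3557%
Σ(r − μ)² = (0.2 − 0.3557)² + (2 − 0.3557)² + (-0.87 − 0.3557)² + … = 6.9878
σ = √[6.9878 / 7] = 0.9991%
Sharpe = (μ − rf) / σ = (0.3557 − 0.05) / 0.9991 = 0.3057 / 0.9991 = 0.3060

0.31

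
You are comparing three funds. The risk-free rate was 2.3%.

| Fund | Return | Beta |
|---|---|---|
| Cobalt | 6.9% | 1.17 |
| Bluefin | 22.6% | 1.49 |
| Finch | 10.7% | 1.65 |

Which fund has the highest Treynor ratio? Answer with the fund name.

Cobalt: Treynor = (6.9% − 2.3%) / 1.17 = 3.932
Bluefin: Treynor = (22.6% − 2.3%) / 1.49 = 13.624
Finch: Treynor = (10.7% − 2.3%) / 1.65 = 5.091
Highest: Bluefin (13.624).

Bluefin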